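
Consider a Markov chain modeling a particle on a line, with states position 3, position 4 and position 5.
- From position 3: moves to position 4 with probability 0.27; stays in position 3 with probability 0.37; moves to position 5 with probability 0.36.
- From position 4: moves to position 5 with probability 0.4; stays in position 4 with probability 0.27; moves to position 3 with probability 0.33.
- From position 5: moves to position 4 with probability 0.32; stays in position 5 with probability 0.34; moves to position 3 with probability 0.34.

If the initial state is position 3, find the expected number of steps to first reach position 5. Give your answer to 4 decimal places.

Let t(s) be the expected number of steps to first reach position 5 from state s, with t(position 5) = 0. Conditioning on the first step:
t(position 3) = 1 + 0.37·t(position 3) + 0.27·t(position 4)
t(position 4) = 1 + 0.33·t(position 3) + 0.27·t(position 4)
Solving: t(position 3) = 2.6969, t(position 4) = 2.5890.
Expected steps from position 3 to position 5: 2.6969.

2.6969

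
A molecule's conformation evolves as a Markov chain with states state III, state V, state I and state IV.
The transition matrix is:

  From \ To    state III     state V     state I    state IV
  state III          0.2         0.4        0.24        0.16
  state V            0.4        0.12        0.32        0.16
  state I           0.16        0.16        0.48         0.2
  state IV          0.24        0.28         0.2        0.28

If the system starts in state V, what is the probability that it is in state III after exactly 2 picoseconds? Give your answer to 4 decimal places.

0.2176

Propagate the distribution vector 2 picoseconds from state V.
After 0 picoseconds: (0.0000, 1.0000, 0.0000, 0.0000)
After 1 picosecond: (0.4000, 0.1200, 0.3200, 0.1600)
After 2 picoseconds: (0.2176, 0.2704, 0.3200, 0.1920)
P(in state III after 2 picoseconds) = 0.2176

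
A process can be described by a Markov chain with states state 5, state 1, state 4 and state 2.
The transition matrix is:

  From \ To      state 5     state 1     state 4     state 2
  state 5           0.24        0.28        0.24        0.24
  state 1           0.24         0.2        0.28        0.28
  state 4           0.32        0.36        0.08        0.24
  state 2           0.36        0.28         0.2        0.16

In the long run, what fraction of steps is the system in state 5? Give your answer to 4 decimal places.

Let the stationary distribution be π with π = πP and π_1 + π_2 + π_3 + π_4 = 1.
π_1 = 0.24·π_1 + 0.24·π_2 + 0.32·π_3 + 0.36·π_4
π_2 = 0.28·π_1 + 0.2·π_2 + 0.36·π_3 + 0.28·π_4
π_3 = 0.24·π_1 + 0.28·π_2 + 0.08·π_3 + 0.2·π_4
Solving with the normalization constraint gives π = (0.2846, 0.2747, 0.2084, 0.2324).
So the stationary probability of state 5 is 0.2846.

0.2846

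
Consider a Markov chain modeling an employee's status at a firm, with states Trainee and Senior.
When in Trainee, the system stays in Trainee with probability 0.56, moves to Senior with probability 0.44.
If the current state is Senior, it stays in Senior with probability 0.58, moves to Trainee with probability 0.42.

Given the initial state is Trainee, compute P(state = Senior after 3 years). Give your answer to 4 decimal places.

0.5102

Propagate the distribution vector 3 years from Trainee.
After 0 years: (1.0000, 0.0000)
After 1 year: (0.5600, 0.4400)
After 2 years: (0.4984, 0.5016)
After 3 years: (0.4898, 0.5102)
P(in Senior after 3 years) = 0.5102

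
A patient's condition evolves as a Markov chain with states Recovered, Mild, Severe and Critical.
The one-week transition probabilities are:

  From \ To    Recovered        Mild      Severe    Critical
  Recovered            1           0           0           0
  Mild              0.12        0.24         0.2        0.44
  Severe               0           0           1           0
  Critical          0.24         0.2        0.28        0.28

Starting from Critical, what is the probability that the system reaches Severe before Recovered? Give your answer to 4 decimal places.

Let h(s) be the probability of absorption at Severe starting from transient state s. Then h(Severe) = 1 and h(Recovered) = 0. By first-step analysis:
h(Mild) = 0.12·0 + 0.24·h(Mild) + 0.2·1 + 0.44·h(Critical)
h(Critical) = 0.24·0 + 0.2·h(Mild) + 0.28·1 + 0.28·h(Critical)
Solving: h(Mild) = 0.5819, h(Critical) = 0.5505.
Starting from Critical, the probability is 0.5505.

0.5505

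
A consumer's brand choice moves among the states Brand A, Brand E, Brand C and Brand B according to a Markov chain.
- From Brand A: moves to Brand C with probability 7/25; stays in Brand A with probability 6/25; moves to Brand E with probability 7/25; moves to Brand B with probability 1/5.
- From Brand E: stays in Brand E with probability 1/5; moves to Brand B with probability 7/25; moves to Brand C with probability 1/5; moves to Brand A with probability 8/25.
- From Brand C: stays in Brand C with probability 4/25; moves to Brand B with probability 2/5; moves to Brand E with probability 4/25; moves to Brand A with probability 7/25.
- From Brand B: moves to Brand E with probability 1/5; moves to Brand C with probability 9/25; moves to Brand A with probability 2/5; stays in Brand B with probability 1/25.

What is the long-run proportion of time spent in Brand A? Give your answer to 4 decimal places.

0.3041

Let the stationary distribution be π with π = πP and π_1 + π_2 + π_3 + π_4 = 1.
π_1 = 0.24·π_1 + 0.32·π_2 + 0.28·π_3 + 0.4·π_4
π_2 = 0.28·π_1 + 0.2·π_2 + 0.16·π_3 + 0.2·π_4
π_3 = 0.28·π_1 + 0.2·π_2 + 0.16·π_3 + 0.36·π_4
Solving with the normalization constraint gives π = (0.3041, 0.2143, 0.2512, 0.2305).
So the stationary probability of Brand A is 0.3041.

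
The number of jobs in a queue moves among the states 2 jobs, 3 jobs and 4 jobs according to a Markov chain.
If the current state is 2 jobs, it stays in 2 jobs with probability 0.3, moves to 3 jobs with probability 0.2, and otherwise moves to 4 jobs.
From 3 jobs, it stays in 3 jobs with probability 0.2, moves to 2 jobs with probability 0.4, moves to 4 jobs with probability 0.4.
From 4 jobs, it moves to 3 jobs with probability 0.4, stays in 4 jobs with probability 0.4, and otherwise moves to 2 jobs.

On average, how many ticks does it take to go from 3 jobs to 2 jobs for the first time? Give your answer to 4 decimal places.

Let t(s) be the expected number of ticks to first reach 2 jobs from state s, with t(2 jobs) = 0. Conditioning on the first tick:
t(3 jobs) = 1 + 0.2·t(3 jobs) + 0.4·t(4 jobs)
t(4 jobs) = 1 + 0.4·t(3 jobs) + 0.4·t(4 jobs)
Solving: t(3 jobs) = 3.1250, t(4 jobs) = 3.7500.
Expected ticks from 3 jobs to 2 jobs: 3.1250.

3.1250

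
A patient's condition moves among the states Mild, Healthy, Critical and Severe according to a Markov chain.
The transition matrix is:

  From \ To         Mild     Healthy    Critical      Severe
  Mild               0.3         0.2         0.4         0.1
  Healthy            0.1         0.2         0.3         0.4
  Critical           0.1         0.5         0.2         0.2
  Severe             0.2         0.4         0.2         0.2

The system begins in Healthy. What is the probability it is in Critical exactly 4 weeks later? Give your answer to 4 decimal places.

Propagate the distribution vector 4 weeks from Healthy.
After 0 weeks: (0.0000, 1.0000, 0.0000, 0.0000)
After 1 week: (0.1000, 0.2000, 0.3000, 0.4000)
After 2 weeks: (0.1600, 0.3700, 0.2400, 0.2300)
After 3 weeks: (0.1550, 0.3180, 0.2690, 0.2580)
After 4 weeks: (0.1568, 0.3323, 0.2628, 0.2481)
P(in Critical after 4 weeks) = 0.2628

0.2628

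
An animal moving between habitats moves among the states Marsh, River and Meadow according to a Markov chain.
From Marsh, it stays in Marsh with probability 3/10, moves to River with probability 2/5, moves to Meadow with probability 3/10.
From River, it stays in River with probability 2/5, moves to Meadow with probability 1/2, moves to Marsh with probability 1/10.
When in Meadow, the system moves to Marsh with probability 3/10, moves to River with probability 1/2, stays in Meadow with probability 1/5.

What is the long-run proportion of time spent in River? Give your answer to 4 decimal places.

0.4352

Let the stationary distribution be π with π = πP and π_1 + π_2 + π_3 = 1.
π_1 = 0.3·π_1 + 0.1·π_2 + 0.3·π_3
π_2 = 0.4·π_1 + 0.4·π_2 + 0.5·π_3
Solving with the normalization constraint gives π = (0.2130, 0.4352, 0.3519).
So the stationary probability of River is 0.4352.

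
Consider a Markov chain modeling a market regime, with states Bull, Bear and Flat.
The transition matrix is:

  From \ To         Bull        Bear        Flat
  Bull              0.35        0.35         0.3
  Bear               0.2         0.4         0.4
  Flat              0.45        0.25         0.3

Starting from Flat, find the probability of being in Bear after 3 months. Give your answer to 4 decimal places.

0.3341

Propagate the distribution vector 3 months from Flat.
After 0 months: (0.0000, 0.0000, 1.0000)
After 1 month: (0.4500, 0.2500, 0.3000)
After 2 months: (0.3425, 0.3325, 0.3250)
After 3 months: (0.3326, 0.3341, 0.3333)
P(in Bear after 3 months) = 0.3341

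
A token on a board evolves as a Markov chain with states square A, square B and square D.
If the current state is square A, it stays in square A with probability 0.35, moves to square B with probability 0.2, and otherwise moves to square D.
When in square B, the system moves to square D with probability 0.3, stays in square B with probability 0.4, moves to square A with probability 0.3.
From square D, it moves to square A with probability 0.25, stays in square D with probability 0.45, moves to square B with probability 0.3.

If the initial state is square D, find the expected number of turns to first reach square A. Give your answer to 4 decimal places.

3.7500

Let t(s) be the expected number of turns to first reach square A from state s, with t(square A) = 0. Conditioning on the first turn:
t(square B) = 1 + 0.4·t(square B) + 0.3·t(square D)
t(square D) = 1 + 0.3·t(square B) + 0.45·t(square D)
Solving: t(square B) = 3.5417, t(square D) = 3.7500.
Expected turns from square D to square A: 3.7500.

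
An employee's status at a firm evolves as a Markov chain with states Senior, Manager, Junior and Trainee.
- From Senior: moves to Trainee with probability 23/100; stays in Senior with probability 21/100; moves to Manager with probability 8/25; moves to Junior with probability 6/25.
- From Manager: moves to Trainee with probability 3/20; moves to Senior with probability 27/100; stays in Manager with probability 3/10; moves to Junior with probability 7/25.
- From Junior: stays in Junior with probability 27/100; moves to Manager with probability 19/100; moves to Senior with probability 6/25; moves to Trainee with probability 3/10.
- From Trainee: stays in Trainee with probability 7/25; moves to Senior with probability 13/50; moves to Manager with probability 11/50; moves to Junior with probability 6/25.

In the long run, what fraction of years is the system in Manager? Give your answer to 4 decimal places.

Let the stationary distribution be π with π = πP and π_1 + π_2 + π_3 + π_4 = 1.
π_1 = 0.21·π_1 + 0.27·π_2 + 0.24·π_3 + 0.26·π_4
π_2 = 0.32·π_1 + 0.3·π_2 + 0.19·π_3 + 0.22·π_4
π_3 = 0.24·π_1 + 0.28·π_2 + 0.27·π_3 + 0.24·π_4
Solving with the normalization constraint gives π = (0.2452, 0.2574, 0.2580, 0.2394).
So the stationary probability of Manager is 0.2574.

0.2574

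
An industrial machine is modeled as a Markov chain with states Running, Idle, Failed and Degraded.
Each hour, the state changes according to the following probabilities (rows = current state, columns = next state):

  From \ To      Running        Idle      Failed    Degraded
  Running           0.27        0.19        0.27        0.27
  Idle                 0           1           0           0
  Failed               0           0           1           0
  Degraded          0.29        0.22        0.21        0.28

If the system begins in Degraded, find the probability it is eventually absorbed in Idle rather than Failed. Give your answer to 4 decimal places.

0.4822

Let h(s) be the probability of absorption at Idle starting from transient state s. Then h(Idle) = 1 and h(Failed) = 0. By first-step analysis:
h(Running) = 0.27·h(Running) + 0.19·1 + 0.27·0 + 0.27·h(Degraded)
h(Degraded) = 0.29·h(Running) + 0.22·1 + 0.21·0 + 0.28·h(Degraded)
Solving: h(Running) = 0.4386, h(Degraded) = 0.4822.
Starting from Degraded, the probability is 0.4822.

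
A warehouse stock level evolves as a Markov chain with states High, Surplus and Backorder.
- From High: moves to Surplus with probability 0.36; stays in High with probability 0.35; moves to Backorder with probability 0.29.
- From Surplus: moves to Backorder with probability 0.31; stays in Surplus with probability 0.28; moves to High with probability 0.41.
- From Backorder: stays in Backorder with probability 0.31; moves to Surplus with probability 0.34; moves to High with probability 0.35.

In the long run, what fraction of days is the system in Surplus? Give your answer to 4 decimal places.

0.3277

Let the stationary distribution be π with π = πP and π_1 + π_2 + π_3 = 1.
π_1 = 0.35·π_1 + 0.41·π_2 + 0.35·π_3
π_2 = 0.36·π_1 + 0.28·π_2 + 0.34·π_3
Solving with the normalization constraint gives π = (0.3697, 0.3277, 0.3026).
So the stationary probability of Surplus is 0.3277.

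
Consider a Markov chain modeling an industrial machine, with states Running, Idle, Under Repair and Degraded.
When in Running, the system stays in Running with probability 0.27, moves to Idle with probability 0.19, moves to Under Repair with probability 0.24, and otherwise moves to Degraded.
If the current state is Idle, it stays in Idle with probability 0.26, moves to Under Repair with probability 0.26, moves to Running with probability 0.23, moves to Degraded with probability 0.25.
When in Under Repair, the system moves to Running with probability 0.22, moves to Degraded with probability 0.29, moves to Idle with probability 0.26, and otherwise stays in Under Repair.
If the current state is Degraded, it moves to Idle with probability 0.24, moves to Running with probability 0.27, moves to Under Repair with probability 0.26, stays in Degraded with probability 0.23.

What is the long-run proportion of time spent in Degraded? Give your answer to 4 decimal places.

0.2670

Let the stationary distribution be π with π = πP and π_1 + π_2 + π_3 + π_4 = 1.
π_1 = 0.27·π_1 + 0.23·π_2 + 0.22·π_3 + 0.27·π_4
π_2 = 0.19·π_1 + 0.26·π_2 + 0.26·π_3 + 0.24·π_4
π_3 = 0.24·π_1 + 0.26·π_2 + 0.23·π_3 + 0.26·π_4
Solving with the normalization constraint gives π = (0.2481, 0.2373, 0.2476, 0.2670).
So the stationary probability of Degraded is 0.2670.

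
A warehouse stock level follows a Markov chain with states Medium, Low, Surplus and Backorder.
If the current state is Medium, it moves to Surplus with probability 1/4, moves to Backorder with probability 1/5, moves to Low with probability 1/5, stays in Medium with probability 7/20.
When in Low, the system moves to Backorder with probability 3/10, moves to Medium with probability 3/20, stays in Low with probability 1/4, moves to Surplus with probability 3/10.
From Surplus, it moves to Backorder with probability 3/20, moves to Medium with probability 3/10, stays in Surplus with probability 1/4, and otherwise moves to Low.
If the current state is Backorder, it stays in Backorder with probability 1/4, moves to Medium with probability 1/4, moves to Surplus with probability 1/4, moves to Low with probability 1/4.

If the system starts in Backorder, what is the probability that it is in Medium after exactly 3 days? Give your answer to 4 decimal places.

0.2644

Propagate the distribution vector 3 days from Backorder.
After 0 days: (0.0000, 0.0000, 0.0000, 1.0000)
After 1 day: (0.2500, 0.2500, 0.2500, 0.2500)
After 2 days: (0.2625, 0.2500, 0.2625, 0.2250)
After 3 days: (0.2644, 0.2500, 0.2625, 0.2231)
P(in Medium after 3 days) = 0.2644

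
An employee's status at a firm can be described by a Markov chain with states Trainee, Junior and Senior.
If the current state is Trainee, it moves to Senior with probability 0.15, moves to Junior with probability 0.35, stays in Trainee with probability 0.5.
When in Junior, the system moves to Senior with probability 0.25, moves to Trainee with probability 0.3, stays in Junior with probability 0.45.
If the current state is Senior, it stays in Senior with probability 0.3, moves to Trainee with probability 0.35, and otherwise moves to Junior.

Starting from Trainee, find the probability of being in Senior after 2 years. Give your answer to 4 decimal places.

0.2075

Sum over the intermediate state after 1 year:
P = P(Trainee→Trainee)·P(Trainee→Senior) + P(Trainee→Junior)·P(Junior→Senior) + P(Trainee→Senior)·P(Senior→Senior)
  = 0.5×0.15 + 0.35×0.25 + 0.15×0.3
  = 0.0750 + 0.0875 + 0.0450 = 0.2075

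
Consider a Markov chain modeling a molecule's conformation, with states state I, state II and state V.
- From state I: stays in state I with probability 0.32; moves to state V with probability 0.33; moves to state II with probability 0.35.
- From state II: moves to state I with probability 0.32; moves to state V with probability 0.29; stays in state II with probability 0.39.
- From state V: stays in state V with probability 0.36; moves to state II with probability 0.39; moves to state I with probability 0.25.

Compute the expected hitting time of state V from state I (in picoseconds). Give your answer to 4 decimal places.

3.1704

Let t(s) be the expected number of picoseconds to first reach state V from state s, with t(state V) = 0. Conditioning on the first picosecond:
t(state I) = 1 + 0.32·t(state I) + 0.35·t(state II)
t(state II) = 1 + 0.32·t(state I) + 0.39·t(state II)
Solving: t(state I) = 3.1704, t(state II) = 3.3025.
Expected picoseconds from state I to state V: 3.1704.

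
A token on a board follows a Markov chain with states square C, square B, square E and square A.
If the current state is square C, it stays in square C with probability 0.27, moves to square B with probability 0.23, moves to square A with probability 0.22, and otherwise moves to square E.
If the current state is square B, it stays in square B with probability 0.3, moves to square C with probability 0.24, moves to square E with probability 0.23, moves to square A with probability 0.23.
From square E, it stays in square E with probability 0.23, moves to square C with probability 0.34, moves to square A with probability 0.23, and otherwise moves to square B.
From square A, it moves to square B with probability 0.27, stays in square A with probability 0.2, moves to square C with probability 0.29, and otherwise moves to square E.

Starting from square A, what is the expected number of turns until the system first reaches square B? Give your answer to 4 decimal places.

4.1548

Let t(s) be the expected number of turns to first reach square B from state s, with t(square B) = 0. Conditioning on the first turn:
t(square C) = 1 + 0.27·t(square C) + 0.28·t(square E) + 0.22·t(square A)
t(square E) = 1 + 0.34·t(square C) + 0.23·t(square E) + 0.23·t(square A)
t(square A) = 1 + 0.29·t(square C) + 0.24·t(square E) + 0.2·t(square A)
Solving: t(square C) = 4.3294, t(square E) = 4.4514, t(square A) = 4.1548.
Expected turns from square A to square B: 4.1548.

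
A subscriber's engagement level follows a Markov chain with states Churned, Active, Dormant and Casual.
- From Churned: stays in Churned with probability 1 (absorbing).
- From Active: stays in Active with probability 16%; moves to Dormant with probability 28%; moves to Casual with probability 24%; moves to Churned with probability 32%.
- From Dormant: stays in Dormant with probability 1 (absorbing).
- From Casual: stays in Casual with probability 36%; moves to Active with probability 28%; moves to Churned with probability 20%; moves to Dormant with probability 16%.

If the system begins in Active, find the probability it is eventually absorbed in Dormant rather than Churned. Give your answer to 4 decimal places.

0.4626

Let h(s) be the probability of absorption at Dormant starting from transient state s. Then h(Dormant) = 1 and h(Churned) = 0. By first-step analysis:
h(Active) = 0.32·0 + 0.16·h(Active) + 0.28·1 + 0.24·h(Casual)
h(Casual) = 0.2·0 + 0.28·h(Active) + 0.16·1 + 0.36·h(Casual)
Solving: h(Active) = 0.4626, h(Casual) = 0.4524.
Starting from Active, the probability is 0.4626.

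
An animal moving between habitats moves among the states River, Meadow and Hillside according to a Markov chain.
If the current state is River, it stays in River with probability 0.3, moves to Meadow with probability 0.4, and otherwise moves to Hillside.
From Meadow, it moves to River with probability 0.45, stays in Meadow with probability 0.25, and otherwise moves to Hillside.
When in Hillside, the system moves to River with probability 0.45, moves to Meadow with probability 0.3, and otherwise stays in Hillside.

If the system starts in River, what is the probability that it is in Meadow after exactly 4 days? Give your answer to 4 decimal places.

Propagate the distribution vector 4 days from River.
After 0 days: (1.0000, 0.0000, 0.0000)
After 1 day: (0.3000, 0.4000, 0.3000)
After 2 days: (0.4050, 0.3100, 0.2850)
After 3 days: (0.3893, 0.3250, 0.2858)
After 4 days: (0.3916, 0.3227, 0.2857)
P(in Meadow after 4 days) = 0.3227

0.3227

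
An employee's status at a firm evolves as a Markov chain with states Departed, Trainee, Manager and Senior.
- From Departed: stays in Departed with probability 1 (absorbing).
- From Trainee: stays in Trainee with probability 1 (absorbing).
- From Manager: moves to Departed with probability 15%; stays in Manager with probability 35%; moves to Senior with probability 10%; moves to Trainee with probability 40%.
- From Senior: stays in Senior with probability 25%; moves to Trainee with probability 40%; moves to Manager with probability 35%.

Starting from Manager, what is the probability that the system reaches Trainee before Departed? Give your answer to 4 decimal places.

Let h(s) be the probability of absorption at Trainee starting from transient state s. Then h(Trainee) = 1 and h(Departed) = 0. By first-step analysis:
h(Manager) = 0.15·0 + 0.4·1 + 0.35·h(Manager) + 0.1·h(Senior)
h(Senior) = 0.4·1 + 0.35·h(Manager) + 0.25·h(Senior)
Solving: h(Manager) = 0.7514, h(Senior) = 0.8840.
Starting from Manager, the probability is 0.7514.

0.7514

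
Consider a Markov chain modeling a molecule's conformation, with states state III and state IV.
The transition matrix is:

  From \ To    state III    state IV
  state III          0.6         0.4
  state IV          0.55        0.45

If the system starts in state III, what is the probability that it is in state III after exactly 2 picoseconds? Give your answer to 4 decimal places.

0.5800

Sum over the intermediate state after 1 picosecond:
P = P(state III→state III)·P(state III→state III) + P(state III→state IV)·P(state IV→state III)
  = 0.6×0.6 + 0.4×0.55
  = 0.3600 + 0.2200 = 0.5800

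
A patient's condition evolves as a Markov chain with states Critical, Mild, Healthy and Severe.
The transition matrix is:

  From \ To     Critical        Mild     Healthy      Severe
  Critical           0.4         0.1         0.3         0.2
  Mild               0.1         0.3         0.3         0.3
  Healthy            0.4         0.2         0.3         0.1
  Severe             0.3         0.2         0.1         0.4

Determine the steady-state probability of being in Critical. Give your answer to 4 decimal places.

0.3198

Let the stationary distribution be π with π = πP and π_1 + π_2 + π_3 + π_4 = 1.
π_1 = 0.4·π_1 + 0.1·π_2 + 0.4·π_3 + 0.3·π_4
π_2 = 0.1·π_1 + 0.3·π_2 + 0.2·π_3 + 0.2·π_4
π_3 = 0.3·π_1 + 0.3·π_2 + 0.3·π_3 + 0.1·π_4
Solving with the normalization constraint gives π = (0.3198, 0.1867, 0.2516, 0.2419).
So the stationary probability of Critical is 0.3198.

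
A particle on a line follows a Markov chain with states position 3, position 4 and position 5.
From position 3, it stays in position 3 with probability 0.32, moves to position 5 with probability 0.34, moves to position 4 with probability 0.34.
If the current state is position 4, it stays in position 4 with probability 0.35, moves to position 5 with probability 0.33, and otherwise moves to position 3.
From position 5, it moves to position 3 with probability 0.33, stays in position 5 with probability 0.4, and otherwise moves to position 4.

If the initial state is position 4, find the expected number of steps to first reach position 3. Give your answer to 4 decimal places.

Let t(s) be the expected number of steps to first reach position 3 from state s, with t(position 3) = 0. Conditioning on the first step:
t(position 4) = 1 + 0.35·t(position 4) + 0.33·t(position 5)
t(position 5) = 1 + 0.27·t(position 4) + 0.4·t(position 5)
Solving: t(position 4) = 3.0907, t(position 5) = 3.0575.
Expected steps from position 4 to position 3: 3.0907.

3.0907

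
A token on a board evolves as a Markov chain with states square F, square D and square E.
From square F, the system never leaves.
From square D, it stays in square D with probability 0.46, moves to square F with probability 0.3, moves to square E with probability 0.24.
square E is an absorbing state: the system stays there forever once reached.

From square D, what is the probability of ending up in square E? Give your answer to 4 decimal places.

0.4444

Let h(s) be the probability of absorption at square E starting from transient state s. Then h(square E) = 1 and h(square F) = 0. By first-step analysis:
h(square D) = 0.3·0 + 0.46·h(square D) + 0.24·1
Solving: h(square D) = 0.4444.
Starting from square D, the probability is 0.4444.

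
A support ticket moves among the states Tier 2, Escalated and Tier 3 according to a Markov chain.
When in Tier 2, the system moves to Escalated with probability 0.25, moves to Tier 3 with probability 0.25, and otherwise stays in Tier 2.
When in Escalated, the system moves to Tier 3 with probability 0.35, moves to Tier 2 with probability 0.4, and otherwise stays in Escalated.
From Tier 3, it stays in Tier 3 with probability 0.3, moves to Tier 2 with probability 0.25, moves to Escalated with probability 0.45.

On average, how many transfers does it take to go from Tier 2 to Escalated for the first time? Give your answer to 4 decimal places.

3.3043

Let t(s) be the expected number of transfers to first reach Escalated from state s, with t(Escalated) = 0. Conditioning on the first transfer:
t(Tier 2) = 1 + 0.5·t(Tier 2) + 0.25·t(Tier 3)
t(Tier 3) = 1 + 0.25·t(Tier 2) + 0.3·t(Tier 3)
Solving: t(Tier 2) = 3.3043, t(Tier 3) = 2.6087.
Expected transfers from Tier 2 to Escalated: 3.3043.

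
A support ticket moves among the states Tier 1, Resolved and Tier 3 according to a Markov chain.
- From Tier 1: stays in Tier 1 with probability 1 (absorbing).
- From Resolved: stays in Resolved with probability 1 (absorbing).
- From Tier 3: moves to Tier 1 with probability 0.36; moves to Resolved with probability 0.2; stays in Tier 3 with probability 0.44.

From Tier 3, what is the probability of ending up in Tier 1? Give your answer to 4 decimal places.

Let h(s) be the probability of absorption at Tier 1 starting from transient state s. Then h(Tier 1) = 1 and h(Resolved) = 0. By first-step analysis:
h(Tier 3) = 0.36·1 + 0.2·0 + 0.44·h(Tier 3)
Solving: h(Tier 3) = 0.6429.
Starting from Tier 3, the probability is 0.6429.

0.6429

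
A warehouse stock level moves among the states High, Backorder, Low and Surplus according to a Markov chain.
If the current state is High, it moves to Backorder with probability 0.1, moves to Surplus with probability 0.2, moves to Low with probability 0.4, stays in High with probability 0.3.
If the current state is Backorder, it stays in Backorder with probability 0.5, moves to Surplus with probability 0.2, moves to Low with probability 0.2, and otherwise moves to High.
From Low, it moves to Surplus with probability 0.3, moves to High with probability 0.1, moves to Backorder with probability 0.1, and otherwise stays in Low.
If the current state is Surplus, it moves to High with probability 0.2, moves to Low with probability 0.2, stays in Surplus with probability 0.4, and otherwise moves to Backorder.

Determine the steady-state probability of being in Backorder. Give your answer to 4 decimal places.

Let the stationary distribution be π with π = πP and π_1 + π_2 + π_3 + π_4 = 1.
π_1 = 0.3·π_1 + 0.1·π_2 + 0.1·π_3 + 0.2·π_4
π_2 = 0.1·π_1 + 0.5·π_2 + 0.1·π_3 + 0.2·π_4
π_3 = 0.4·π_1 + 0.2·π_2 + 0.5·π_3 + 0.2·π_4
Solving with the normalization constraint gives π = (0.1614, 0.2152, 0.3318, 0.2915).
So the stationary probability of Backorder is 0.2152.

0.2152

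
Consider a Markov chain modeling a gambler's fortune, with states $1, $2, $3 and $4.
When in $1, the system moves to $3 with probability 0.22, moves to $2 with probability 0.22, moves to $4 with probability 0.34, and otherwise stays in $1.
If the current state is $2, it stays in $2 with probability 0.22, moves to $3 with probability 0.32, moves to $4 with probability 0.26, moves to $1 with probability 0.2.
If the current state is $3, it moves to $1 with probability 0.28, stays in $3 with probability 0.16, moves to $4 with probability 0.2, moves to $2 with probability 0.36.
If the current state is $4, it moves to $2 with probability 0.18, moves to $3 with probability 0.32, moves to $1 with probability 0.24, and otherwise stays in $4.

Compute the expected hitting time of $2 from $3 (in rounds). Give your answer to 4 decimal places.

Let t(s) be the expected number of rounds to first reach $2 from state s, with t($2) = 0. Conditioning on the first round:
t($1) = 1 + 0.22·t($1) + 0.22·t($3) + 0.34·t($4)
t($3) = 1 + 0.28·t($1) + 0.16·t($3) + 0.2·t($4)
t($4) = 1 + 0.24·t($1) + 0.32·t($3) + 0.26·t($4)
Solving: t($1) = 4.1419, t($3) = 3.5814, t($4) = 4.2434.
Expected rounds from $3 to $2: 3.5814.

3.5814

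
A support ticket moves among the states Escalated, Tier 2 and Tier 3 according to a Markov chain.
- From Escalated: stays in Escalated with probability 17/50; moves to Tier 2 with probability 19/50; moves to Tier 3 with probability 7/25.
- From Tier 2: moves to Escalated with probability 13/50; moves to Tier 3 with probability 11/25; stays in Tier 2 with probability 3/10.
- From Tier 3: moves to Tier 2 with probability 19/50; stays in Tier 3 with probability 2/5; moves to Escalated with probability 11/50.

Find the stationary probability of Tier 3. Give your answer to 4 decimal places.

0.3822

Let the stationary distribution be π with π = πP and π_1 + π_2 + π_3 = 1.
π_1 = 0.34·π_1 + 0.26·π_2 + 0.22·π_3
π_2 = 0.38·π_1 + 0.3·π_2 + 0.38·π_3
Solving with the normalization constraint gives π = (0.2660, 0.3519, 0.3822).
So the stationary probability of Tier 3 is 0.3822.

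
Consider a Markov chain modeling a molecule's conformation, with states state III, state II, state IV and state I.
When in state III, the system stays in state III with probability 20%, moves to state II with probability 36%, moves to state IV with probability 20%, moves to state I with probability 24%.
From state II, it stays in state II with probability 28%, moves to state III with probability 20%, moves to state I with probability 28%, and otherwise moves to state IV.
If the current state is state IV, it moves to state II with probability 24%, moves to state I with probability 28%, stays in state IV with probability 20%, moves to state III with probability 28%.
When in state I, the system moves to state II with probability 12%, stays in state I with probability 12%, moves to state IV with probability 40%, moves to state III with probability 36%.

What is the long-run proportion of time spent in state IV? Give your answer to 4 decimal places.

Let the stationary distribution be π with π = πP and π_1 + π_2 + π_3 + π_4 = 1.
π_1 = 0.2·π_1 + 0.2·π_2 + 0.28·π_3 + 0.36·π_4
π_2 = 0.36·π_1 + 0.28·π_2 + 0.24·π_3 + 0.12·π_4
π_3 = 0.2·π_1 + 0.24·π_2 + 0.2·π_3 + 0.4·π_4
Solving with the normalization constraint gives π = (0.2577, 0.2532, 0.2566, 0.2325).
So the stationary probability of state IV is 0.2566.

0.2566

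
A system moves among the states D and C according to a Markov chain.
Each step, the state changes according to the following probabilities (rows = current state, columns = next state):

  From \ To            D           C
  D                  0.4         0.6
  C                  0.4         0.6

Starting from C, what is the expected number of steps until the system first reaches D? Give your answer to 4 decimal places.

Let t(s) be the expected number of steps to first reach D from state s, with t(D) = 0. Conditioning on the first step:
t(C) = 1 + 0.6·t(C)
Solving: t(C) = 2.5000.
Expected steps from C to D: 2.5000.

2.5000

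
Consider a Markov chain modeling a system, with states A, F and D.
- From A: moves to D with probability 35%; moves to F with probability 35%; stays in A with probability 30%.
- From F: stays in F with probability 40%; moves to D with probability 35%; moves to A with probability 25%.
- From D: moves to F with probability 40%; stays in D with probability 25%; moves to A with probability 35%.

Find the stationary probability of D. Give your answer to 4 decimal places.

Let the stationary distribution be π with π = πP and π_1 + π_2 + π_3 = 1.
π_1 = 0.3·π_1 + 0.25·π_2 + 0.35·π_3
π_2 = 0.35·π_1 + 0.4·π_2 + 0.4·π_3
Solving with the normalization constraint gives π = (0.2967, 0.3852, 0.3182).
So the stationary probability of D is 0.3182.

0.3182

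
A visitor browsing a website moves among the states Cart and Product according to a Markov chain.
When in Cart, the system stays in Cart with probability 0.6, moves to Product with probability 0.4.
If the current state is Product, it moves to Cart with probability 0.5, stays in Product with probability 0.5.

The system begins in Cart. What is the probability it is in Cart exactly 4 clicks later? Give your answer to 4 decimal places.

0.5556

Propagate the distribution vector 4 clicks from Cart.
After 0 clicks: (1.0000, 0.0000)
After 1 click: (0.6000, 0.4000)
After 2 clicks: (0.5600, 0.4400)
After 3 clicks: (0.5560, 0.4440)
After 4 clicks: (0.5556, 0.4444)
P(in Cart after 4 clicks) = 0.5556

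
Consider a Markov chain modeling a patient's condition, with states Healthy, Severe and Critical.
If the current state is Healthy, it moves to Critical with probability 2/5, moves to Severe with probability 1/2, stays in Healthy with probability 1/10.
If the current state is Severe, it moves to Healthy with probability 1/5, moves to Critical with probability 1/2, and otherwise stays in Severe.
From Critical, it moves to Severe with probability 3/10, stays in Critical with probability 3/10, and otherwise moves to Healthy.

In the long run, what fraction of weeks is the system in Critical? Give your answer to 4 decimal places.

0.3955

Let the stationary distribution be π with π = πP and π_1 + π_2 + π_3 = 1.
π_1 = 0.1·π_1 + 0.2·π_2 + 0.4·π_3
π_2 = 0.5·π_1 + 0.3·π_2 + 0.3·π_3
Solving with the normalization constraint gives π = (0.2537, 0.3507, 0.3955).
So the stationary probability of Critical is 0.3955.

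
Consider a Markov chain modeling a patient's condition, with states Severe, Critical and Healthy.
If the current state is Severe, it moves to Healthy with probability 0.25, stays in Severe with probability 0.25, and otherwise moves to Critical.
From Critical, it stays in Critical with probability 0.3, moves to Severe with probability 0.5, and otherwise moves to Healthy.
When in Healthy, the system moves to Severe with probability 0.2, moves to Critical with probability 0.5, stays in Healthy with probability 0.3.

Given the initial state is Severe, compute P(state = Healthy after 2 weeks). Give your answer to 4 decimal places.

Sum over the intermediate state after 1 week:
P = P(Severe→Severe)·P(Severe→Healthy) + P(Severe→Critical)·P(Critical→Healthy) + P(Severe→Healthy)·P(Healthy→Healthy)
  = 0.25×0.25 + 0.5×0.2 + 0.25×0.3
  = 0.0625 + 0.1000 + 0.0750 = 0.2375

0.2375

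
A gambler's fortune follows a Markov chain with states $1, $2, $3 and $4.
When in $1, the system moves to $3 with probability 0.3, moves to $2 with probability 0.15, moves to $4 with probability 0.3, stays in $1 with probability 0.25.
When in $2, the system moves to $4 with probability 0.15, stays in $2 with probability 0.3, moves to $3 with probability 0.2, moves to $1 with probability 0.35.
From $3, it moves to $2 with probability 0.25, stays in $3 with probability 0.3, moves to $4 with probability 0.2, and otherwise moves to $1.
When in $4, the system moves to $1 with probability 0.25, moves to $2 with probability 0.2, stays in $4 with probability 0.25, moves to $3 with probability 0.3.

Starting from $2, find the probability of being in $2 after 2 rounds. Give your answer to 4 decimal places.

Propagate the distribution vector 2 rounds from $2.
After 0 rounds: (0.0000, 1.0000, 0.0000, 0.0000)
After 1 round: (0.3500, 0.3000, 0.2000, 0.1500)
After 2 rounds: (0.2800, 0.2225, 0.2700, 0.2275)
P(in $2 after 2 rounds) = 0.2225

0.2225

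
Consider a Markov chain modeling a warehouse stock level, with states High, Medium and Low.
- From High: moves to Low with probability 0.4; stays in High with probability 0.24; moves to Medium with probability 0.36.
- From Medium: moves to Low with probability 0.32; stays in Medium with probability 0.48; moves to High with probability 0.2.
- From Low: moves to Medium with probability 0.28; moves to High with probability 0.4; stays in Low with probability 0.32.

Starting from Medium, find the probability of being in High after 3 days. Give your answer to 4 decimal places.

Propagate the distribution vector 3 days from Medium.
After 0 days: (0.0000, 1.0000, 0.0000)
After 1 day: (0.2000, 0.4800, 0.3200)
After 2 days: (0.2720, 0.3920, 0.3360)
After 3 days: (0.2781, 0.3802, 0.3418)
P(in High after 3 days) = 0.2781

0.2781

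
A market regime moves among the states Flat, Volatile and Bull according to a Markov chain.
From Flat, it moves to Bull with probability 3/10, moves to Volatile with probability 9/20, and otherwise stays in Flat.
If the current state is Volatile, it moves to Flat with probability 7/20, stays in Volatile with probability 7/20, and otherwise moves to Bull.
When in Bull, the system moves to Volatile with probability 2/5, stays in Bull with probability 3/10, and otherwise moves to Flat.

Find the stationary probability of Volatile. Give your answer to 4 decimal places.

0.3955

Let the stationary distribution be π with π = πP and π_1 + π_2 + π_3 = 1.
π_1 = 0.25·π_1 + 0.35·π_2 + 0.3·π_3
π_2 = 0.45·π_1 + 0.35·π_2 + 0.4·π_3
Solving with the normalization constraint gives π = (0.3045, 0.3955, 0.3000).
So the stationary probability of Volatile is 0.3955.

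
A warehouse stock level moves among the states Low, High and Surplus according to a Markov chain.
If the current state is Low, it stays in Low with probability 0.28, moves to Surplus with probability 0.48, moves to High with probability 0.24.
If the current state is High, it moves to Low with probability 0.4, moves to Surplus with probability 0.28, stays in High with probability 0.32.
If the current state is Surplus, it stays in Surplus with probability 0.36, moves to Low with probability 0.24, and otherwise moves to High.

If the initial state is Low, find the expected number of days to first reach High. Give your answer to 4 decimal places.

Let t(s) be the expected number of days to first reach High from state s, with t(High) = 0. Conditioning on the first day:
t(Low) = 1 + 0.28·t(Low) + 0.48·t(Surplus)
t(Surplus) = 1 + 0.24·t(Low) + 0.36·t(Surplus)
Solving: t(Low) = 3.2407, t(Surplus) = 2.7778.
Expected days from Low to High: 3.2407.

3.2407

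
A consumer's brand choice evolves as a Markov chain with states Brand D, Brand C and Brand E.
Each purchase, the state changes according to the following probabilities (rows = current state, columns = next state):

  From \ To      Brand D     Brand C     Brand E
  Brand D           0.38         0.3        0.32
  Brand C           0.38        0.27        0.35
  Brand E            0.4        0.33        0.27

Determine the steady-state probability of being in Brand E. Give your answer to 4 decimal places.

0.3133

Let the stationary distribution be π with π = πP and π_1 + π_2 + π_3 = 1.
π_1 = 0.38·π_1 + 0.38·π_2 + 0.4·π_3
π_2 = 0.3·π_1 + 0.27·π_2 + 0.33·π_3
Solving with the normalization constraint gives π = (0.3863, 0.3004, 0.3133).
So the stationary probability of Brand E is 0.3133.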